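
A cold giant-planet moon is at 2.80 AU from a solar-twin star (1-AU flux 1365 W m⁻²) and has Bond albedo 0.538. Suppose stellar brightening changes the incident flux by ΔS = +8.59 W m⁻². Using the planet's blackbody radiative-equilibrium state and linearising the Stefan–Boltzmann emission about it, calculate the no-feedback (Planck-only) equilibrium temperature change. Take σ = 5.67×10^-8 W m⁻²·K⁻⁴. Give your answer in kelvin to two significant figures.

1.7 kelvin

By the inverse-square law, S = 1365/2.80² = 174.1 W m⁻².
The baseline emission temperature is T_e = 137.2 K.
TOA radiative forcing: ΔF = (1−α)ΔS/4 = 0.462·(+8.59)/4 = 0.9921 W m⁻².
The Planck feedback parameter is 4σT_e³ = 0.5861 W m⁻²/K.
ΔT₀ = ΔF/λ_P = 0.9921/0.5861 = 1.69 K.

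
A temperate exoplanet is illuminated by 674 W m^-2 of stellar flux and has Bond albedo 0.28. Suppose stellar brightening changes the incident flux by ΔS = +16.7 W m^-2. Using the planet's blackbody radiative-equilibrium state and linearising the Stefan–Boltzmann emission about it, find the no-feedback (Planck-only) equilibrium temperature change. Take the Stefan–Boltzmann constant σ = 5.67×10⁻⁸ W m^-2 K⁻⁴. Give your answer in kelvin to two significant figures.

Unperturbed T_e = [674.0·(1−0.28)/(4σ)]^¼ = 215.1 K.
TOA radiative forcing: ΔF = (1−α)ΔS/4 = 0.72·(+16.7)/4 = 3.006 W m^-2.
Linearising σT⁴ gives d(σT⁴)/dT = 4σT_e³ = 2.256 W m^-2 per K.
Hence the no-feedback warming is ΔF/(4σT_e³) = 1.33 K.

1.3 K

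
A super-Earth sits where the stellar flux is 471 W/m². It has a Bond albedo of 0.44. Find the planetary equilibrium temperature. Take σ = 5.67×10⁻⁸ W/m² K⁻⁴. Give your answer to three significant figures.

185 K

Averaging over the sphere, the absorbed flux is S(1−α)/4 = 65.94 W/m².
In equilibrium σT⁴ equals this, so T = 184.7 K.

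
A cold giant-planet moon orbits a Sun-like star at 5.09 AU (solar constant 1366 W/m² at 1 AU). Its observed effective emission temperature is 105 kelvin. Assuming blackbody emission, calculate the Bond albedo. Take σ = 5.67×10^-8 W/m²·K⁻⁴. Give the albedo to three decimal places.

0.477

Flux at the orbit: S = 1366/(5.09)² = 52.72 W/m².
Energy balance: S(1−α)/4 = σT⁴, so 1−α = 4σT⁴/S.
4σT⁴ = 4·5.67×10⁻⁸·(105)⁴ = 27.57 W/m².
Hence α = 1 − 27.57/52.72 = 0.4771.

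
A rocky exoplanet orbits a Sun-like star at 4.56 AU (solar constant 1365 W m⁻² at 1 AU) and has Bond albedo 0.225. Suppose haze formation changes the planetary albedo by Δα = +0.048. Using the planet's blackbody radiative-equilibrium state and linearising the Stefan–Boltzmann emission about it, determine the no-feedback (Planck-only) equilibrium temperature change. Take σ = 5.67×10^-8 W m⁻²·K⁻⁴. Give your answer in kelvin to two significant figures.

By the inverse-square law, S = 1365/4.56² = 65.65 W m⁻².
The baseline emission temperature is T_e = 122.4 K.
The change in absorbed flux is Δ[S(1−α)/4] = −SΔα/4 = -0.7877 W m⁻².
Linearising σT⁴ gives d(σT⁴)/dT = 4σT_e³ = 0.4157 W m⁻² per K.
ΔT₀ = ΔF/λ_P = -0.7877/0.4157 = -1.89 K.

-1.9 K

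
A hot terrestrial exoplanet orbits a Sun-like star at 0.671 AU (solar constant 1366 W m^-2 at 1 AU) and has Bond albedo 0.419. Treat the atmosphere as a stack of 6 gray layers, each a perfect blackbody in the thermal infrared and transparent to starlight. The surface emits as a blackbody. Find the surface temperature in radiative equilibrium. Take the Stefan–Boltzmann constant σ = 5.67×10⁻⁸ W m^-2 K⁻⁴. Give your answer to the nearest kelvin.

483 kelvin

By the inverse-square law, S = 1366/0.671² = 3034 W m^-2.
Top-of-atmosphere balance: σT_e⁴ = S(1−α)/4 = 440.7 W m^-2 → T_e = 296.9 K.
For an N-layer opaque stack, T_s⁴ = (N+1)T_e⁴, hence T_s = (7)^(1/4)×296.9 K = 483.0 K.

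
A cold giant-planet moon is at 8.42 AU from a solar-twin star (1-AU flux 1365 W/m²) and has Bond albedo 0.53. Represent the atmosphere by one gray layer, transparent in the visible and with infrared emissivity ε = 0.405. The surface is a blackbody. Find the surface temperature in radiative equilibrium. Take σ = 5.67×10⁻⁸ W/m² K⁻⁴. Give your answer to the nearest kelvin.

84 K

Irradiance scales as 1/d², so S = 1365 W/m² × (1/8.42)² = 19.25 W/m².
At the top of the atmosphere, σT_e⁴ = S(1−α)/4 = 2.262 W/m², giving T_e = 79.48 K.
For a single slab of emissivity ε, T_s⁴ = 2T_e⁴/(2−ε); thus T_s = 79.48·(1.254)^(1/4) = 84.10 K.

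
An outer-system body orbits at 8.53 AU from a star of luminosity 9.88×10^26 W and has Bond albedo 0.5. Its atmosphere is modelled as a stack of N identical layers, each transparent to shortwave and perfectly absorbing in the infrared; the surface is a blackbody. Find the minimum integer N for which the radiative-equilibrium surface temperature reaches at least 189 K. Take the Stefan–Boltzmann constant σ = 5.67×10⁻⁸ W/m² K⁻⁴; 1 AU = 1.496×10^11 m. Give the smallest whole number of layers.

11

Orbital distance: d = 8.53 AU = 1.276×10^12 m.
Flux at the orbit: S = L/(4πd²) = 9.88×10^26/(4π·(1.28×10^12)²) = 48.28 W/m².
The effective emission temperature is T_e = [S(1−α)/(4σ)]^¼ = 101.6 K.
T_s = (N+1)^(1/4)·T_e ≥ 189 K requires N+1 ≥ (T_s/T_e)⁴ = (189/101.6)⁴ = 11.988.
Rounding up, N = 11.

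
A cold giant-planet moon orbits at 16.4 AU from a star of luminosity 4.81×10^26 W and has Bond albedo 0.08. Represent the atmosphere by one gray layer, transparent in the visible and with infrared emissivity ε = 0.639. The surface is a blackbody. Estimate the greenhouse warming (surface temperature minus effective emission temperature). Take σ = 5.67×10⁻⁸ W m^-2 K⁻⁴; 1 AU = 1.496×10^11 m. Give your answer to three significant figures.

7.20 kelvin

Orbital distance: d = 16.4 AU = 2.453×10^12 m.
Spreading L over a sphere of radius d: S = 4.81×10^26/(4π·2.45×10^12²) = 6.359 W m^-2.
At the top of the atmosphere, σT_e⁴ = S(1−α)/4 = 1.463 W m^-2, giving T_e = 71.27 K.
For a single slab of emissivity ε, T_s⁴ = 2T_e⁴/(2−ε); thus T_s = 71.27·(1.47)^(1/4) = 78.46 K.
Greenhouse warming: T_s − T_e = 7.199 K.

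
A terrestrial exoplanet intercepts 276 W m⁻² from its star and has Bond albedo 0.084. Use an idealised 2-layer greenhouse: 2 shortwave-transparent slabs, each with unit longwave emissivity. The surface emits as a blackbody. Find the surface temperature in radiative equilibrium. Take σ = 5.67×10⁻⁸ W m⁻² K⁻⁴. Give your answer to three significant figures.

240 kelvin

OLR = S(1−α)/4 = 63.20 W m⁻²; the top layer radiates at T_e = 182.7 K.
For an N-layer opaque stack, T_s⁴ = (N+1)T_e⁴, hence T_s = (3)^(1/4)×182.7 K = 240.5 K.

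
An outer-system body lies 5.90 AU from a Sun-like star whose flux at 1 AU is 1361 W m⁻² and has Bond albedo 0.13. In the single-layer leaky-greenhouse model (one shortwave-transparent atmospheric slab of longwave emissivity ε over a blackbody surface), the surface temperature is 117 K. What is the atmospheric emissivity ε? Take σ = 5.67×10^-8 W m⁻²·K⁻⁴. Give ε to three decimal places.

Flux at the orbit: S = 1361/(5.90)² = 39.10 W m⁻².
First, T_e = [39.10·(1−0.13)/(4σ)]^(1/4) = 110.7 K.
Inverting T_s⁴ = 2T_e⁴/(2−ε): (T_e/T_s)⁴ = 0.8004, so ε = 2(1 − 0.8004) = 0.3993.

0.399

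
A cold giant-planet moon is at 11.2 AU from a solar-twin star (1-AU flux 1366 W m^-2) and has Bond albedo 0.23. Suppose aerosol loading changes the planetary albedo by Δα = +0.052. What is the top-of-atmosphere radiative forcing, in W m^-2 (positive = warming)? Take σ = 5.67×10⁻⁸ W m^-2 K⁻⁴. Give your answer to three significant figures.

By the inverse-square law, S = 1366/11.2² = 10.89 W m^-2.
TOA radiative forcing: ΔF = −S·Δα/4 = −10.89·(+0.052)/4 = -0.1416 W m^-2.

-0.142 W m^-2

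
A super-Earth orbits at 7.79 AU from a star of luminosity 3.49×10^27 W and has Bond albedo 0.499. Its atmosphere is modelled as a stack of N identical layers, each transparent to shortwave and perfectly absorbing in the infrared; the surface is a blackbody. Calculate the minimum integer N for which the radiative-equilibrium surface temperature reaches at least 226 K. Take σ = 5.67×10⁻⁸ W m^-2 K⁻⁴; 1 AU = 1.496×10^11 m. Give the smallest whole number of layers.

5

Orbital distance: d = 7.79 AU = 1.165×10^12 m.
Spreading L over a sphere of radius d: S = 3.49×10^27/(4π·1.17×10^12²) = 204.5 W m^-2.
OLR = S(1−α)/4 = 25.61 W m^-2; the top layer radiates at T_e = 145.8 K.
Need (N+1)T_e⁴ ≥ T_s⁴, i.e. N+1 ≥ (226/145.8)⁴ = 5.775.
Rounding up, N = 5.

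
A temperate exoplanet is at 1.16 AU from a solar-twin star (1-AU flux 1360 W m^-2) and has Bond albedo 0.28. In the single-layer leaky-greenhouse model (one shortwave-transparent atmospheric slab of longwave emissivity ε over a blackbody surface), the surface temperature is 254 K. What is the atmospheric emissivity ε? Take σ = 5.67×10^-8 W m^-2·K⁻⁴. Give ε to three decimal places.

Irradiance scales as 1/d², so S = 1360 W m^-2 × (1/1.16)² = 1011 W m^-2.
Effective temperature: T_e = [S(1−α)/(4σ)]^(1/4) = 238.0 K.
Since (2−ε)/2 = (T_e/T_s)⁴ = 0.7709, ε = 0.4583.

0.458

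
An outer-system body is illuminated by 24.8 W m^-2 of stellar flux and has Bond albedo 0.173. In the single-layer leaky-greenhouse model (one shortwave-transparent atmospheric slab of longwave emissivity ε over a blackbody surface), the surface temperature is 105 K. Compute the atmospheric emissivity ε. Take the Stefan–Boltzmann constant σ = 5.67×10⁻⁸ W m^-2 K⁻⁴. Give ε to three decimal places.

TOA balance gives T_e = 97.52 K.
T_s⁴ = T_e⁴·2/(2−ε) → ε = 2 − 2(T_e/T_s)⁴ = 2 − 2·(97.52/105)⁴ = 0.5121.

0.512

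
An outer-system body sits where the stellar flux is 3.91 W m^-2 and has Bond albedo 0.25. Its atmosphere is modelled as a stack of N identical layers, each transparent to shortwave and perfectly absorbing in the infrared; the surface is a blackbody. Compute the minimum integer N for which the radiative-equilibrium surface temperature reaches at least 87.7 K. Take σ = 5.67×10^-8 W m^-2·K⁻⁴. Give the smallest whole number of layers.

Top-of-atmosphere balance: σT_e⁴ = S(1−α)/4 = 0.7331 W m^-2 → T_e = 59.97 K.
Since T_s⁴ = (N+1)T_e⁴, we need N ≥ (T_s/T_e)⁴ − 1 = 3.575.
Rounding up, N = 4.

4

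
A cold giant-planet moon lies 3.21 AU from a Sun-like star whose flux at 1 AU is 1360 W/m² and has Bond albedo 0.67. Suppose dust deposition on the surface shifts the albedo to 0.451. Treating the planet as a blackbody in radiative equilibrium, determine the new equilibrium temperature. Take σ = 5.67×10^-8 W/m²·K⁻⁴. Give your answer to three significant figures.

134 kelvin

Flux at the orbit: S = 1360/(3.21)² = 132.0 W/m².
With the new albedo, S(1−α₂)/4 = 18.12 W/m², so T₂ = 133.7 K.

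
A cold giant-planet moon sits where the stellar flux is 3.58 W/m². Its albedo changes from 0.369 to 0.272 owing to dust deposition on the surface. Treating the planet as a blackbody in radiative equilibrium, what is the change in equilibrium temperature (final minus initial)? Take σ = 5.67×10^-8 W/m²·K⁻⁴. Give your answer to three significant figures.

2.04 K

Before: T₁ = [3.580·0.631/(4σ)]^(1/4) = 56.18 K.
After:  T₂ = [3.580·0.728/(4σ)]^(1/4) = 58.22 K.
Change: 58.22 − 56.18 = 2.045 K.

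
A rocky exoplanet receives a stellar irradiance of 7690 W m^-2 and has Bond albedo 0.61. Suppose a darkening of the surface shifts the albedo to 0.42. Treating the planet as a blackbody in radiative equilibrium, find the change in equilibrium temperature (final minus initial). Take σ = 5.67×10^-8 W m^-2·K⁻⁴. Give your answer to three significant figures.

35.4 kelvin

With α = 0.61, T₁ = 339.1 K.
Final:   T₂ = [S(1−0.42)/(4σ)]^(1/4) = 374.5 K.
Change: 374.5 − 339.1 = 35.37 K.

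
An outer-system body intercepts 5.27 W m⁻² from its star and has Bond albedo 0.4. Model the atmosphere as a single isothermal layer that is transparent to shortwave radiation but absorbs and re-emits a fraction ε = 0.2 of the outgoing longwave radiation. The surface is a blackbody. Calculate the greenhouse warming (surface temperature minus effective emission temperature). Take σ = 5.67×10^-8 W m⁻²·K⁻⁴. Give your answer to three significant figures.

The planet radiates to space at T_e = [S(1−α)/(4σ)]^(1/4) = 61.11 K.
The surface balance (absorbed SW + ε·downward IR = σT_s⁴) with T_a⁴ = T_s⁴/2 reduces to T_s = T_e·[2/(2−ε)]^¼ = 62.74 K.
T_s − T_e = 62.74 − 61.11 = 1.631 K.

1.63 kelvin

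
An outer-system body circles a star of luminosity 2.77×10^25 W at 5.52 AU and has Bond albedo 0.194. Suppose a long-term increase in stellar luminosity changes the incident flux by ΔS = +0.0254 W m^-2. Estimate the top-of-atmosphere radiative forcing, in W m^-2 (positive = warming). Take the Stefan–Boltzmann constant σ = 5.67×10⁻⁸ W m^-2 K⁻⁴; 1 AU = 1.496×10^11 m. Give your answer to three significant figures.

d = 5.52 × 1.496×10^11 m = 8.258×10^11 m.
Flux at the orbit: S = L/(4πd²) = 2.77×10^25/(4π·(8.26×10^11)²) = 3.232 W m^-2.
TOA radiative forcing: ΔF = (1−α)ΔS/4 = 0.806·(+0.0254)/4 = 0.005118 W m^-2.

0.00512 W m^-2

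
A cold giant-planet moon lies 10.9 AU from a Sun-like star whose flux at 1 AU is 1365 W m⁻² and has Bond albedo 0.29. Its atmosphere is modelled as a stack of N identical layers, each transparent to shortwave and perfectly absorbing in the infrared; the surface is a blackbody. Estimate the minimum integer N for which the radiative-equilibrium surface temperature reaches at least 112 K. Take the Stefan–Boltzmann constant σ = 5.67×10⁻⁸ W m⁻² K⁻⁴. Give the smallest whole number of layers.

4

Irradiance scales as 1/d², so S = 1365 W m⁻² × (1/10.9)² = 11.49 W m⁻².
The effective emission temperature is T_e = [S(1−α)/(4σ)]^¼ = 77.44 K.
Need (N+1)T_e⁴ ≥ T_s⁴, i.e. N+1 ≥ (112/77.44)⁴ = 4.375.
Rounding up, N = 4.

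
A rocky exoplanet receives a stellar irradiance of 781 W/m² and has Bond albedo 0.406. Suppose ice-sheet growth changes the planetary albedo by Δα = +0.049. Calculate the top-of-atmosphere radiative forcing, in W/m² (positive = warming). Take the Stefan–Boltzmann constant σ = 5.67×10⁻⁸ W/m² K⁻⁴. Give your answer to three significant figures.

The change in absorbed flux is Δ[S(1−α)/4] = −SΔα/4 = -9.567 W/m².

-9.57 W/m²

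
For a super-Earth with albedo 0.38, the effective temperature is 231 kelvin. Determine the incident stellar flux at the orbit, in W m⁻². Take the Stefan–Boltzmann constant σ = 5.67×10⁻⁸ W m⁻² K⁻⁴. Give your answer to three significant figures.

1040 W m⁻²

Invert the energy balance for S: S = 4σT⁴/(1−α).
σT⁴ = 5.67×10⁻⁸·(231)⁴ = 161.4 W m⁻².
S = 4·161.4/0.62 = 1042 W m⁻².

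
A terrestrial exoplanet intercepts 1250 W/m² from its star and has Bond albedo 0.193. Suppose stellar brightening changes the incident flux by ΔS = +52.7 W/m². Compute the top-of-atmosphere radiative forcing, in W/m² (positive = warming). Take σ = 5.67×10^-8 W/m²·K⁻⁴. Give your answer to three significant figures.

10.6 W/m²

Only a fraction (1−α) is absorbed and it's spread over 4πR², so ΔF = (1−α)ΔS/4 = 10.63 W/m².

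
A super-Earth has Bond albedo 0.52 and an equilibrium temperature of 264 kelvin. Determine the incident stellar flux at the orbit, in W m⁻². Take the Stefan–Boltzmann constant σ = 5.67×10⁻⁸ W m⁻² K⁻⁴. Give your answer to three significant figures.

From S(1−α)/4 = σT⁴: S = 4σT⁴/(1−α).
σT⁴ = 5.67×10⁻⁸·(264)⁴ = 275.4 W m⁻².
S = 4·275.4/0.48 = 2295 W m⁻².

2300 W m⁻²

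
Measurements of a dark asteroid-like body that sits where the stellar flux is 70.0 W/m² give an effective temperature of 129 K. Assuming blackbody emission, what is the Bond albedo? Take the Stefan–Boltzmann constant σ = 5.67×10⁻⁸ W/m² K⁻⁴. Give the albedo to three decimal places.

0.103

Energy balance: S(1−α)/4 = σT⁴, so 1−α = 4σT⁴/S.
σT⁴ = 15.70 W/m², so 4σT⁴ = 62.81 W/m².
Hence α = 1 − 62.81/70.00 = 0.1028.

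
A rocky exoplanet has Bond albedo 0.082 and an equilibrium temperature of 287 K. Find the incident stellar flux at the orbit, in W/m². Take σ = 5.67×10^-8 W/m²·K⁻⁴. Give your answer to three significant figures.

1680 W/m²

Invert the energy balance for S: S = 4σT⁴/(1−α).
σT⁴ = 5.67×10⁻⁸·(287)⁴ = 384.7 W/m².
So S = 4×384.7/(1−0.082) = 1676 W/m².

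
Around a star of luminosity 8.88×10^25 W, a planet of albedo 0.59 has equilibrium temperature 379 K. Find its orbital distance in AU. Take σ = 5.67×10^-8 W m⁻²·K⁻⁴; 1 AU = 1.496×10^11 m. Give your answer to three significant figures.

0.166 AU

Energy balance gives S = 4σT⁴/(1−α) = 11410 W m⁻².
From L = 4πd²S, d = √(8.88×10^25/(4π·11410)) = 2.488×10^10 m = 0.1663 AU.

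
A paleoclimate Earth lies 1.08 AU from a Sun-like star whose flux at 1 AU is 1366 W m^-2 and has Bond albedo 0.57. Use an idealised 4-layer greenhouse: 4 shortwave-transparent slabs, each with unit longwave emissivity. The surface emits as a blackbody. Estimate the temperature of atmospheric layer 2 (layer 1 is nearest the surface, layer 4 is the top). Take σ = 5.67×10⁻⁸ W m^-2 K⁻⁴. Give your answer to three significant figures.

286 kelvin

Flux at the orbit: S = 1366/(1.08)² = 1171 W m^-2.
Top-of-atmosphere balance: σT_e⁴ = S(1−α)/4 = 125.9 W m^-2 → T_e = 217.1 K.
The net upward flux σT_e⁴ is constant between every pair of levels, so T_k⁴ = (N+1−k)T_e⁴.
With k = 2: T_2 = (4+1−2)^¼·217.1 K = 285.7 K.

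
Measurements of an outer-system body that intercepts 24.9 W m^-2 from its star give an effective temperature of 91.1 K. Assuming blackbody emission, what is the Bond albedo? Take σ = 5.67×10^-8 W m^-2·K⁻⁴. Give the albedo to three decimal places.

0.373

Energy balance: S(1−α)/4 = σT⁴, so 1−α = 4σT⁴/S.
σT⁴ = 3.905 W m^-2, so 4σT⁴ = 15.62 W m^-2.
1−α = 15.62/24.90 = 0.6274, so α = 0.3726.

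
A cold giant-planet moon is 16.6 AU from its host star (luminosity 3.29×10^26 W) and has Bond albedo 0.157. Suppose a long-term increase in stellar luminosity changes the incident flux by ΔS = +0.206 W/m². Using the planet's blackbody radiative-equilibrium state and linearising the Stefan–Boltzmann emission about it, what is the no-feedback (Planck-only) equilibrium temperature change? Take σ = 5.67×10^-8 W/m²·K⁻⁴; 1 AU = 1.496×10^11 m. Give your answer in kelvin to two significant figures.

d = 16.6 × 1.496×10^11 m = 2.483×10^12 m.
S = L/(4πd²) = 4.245 W/m².
The baseline emission temperature is T_e = 63.03 K.
ΔF = Δ[S(1−α)]/4 = (1−0.157)·+0.206/4 = 0.04341 W/m².
Linearising σT⁴ gives d(σT⁴)/dT = 4σT_e³ = 0.05678 W/m² per K.
ΔT₀ = ΔF/λ_P = 0.04341/0.05678 = 0.765 K.

0.76 K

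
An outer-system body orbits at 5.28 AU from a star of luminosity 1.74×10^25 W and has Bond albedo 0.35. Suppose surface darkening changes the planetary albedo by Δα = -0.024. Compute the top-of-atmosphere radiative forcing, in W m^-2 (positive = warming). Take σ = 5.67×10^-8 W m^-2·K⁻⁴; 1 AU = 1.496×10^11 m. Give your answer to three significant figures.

Orbital distance: d = 5.28 AU = 7.899×10^11 m.
Spreading L over a sphere of radius d: S = 1.74×10^25/(4π·7.90×10^11²) = 2.219 W m^-2.
TOA radiative forcing: ΔF = −S·Δα/4 = −2.219·(-0.024)/4 = 0.01332 W m^-2.

0.0133 W m^-2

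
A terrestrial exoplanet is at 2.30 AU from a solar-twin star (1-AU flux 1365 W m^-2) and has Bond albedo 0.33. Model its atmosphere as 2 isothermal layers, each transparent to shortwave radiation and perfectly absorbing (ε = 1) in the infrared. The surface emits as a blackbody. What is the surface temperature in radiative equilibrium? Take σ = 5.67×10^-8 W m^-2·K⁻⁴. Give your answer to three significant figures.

219 kelvin

By the inverse-square law, S = 1365/2.30² = 258.0 W m^-2.
The effective emission temperature is T_e = [S(1−α)/(4σ)]^¼ = 166.2 K.
For an N-layer opaque stack, T_s⁴ = (N+1)T_e⁴, hence T_s = (3)^(1/4)×166.2 K = 218.7 K.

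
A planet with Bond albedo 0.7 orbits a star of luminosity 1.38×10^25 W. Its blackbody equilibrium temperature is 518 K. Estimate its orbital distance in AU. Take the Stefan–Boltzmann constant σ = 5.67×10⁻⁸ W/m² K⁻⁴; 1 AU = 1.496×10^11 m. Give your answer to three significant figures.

0.0300 AU

Energy balance gives S = 4σT⁴/(1−α) = 54430 W/m².
Then d = [L/(4πS)]^(1/2) = 4.492×10^9 m, i.e. 0.03002 AU.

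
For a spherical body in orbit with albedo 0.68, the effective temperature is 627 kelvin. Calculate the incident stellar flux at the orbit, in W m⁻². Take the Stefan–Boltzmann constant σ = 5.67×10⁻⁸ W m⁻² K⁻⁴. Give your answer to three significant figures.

1.10×10^5 W m⁻²

Invert the energy balance for S: S = 4σT⁴/(1−α).
The emitted flux is σT⁴ = 8763 W m⁻².
So S = 4×8763/(1−0.68) = 1.095×10^5 W m⁻².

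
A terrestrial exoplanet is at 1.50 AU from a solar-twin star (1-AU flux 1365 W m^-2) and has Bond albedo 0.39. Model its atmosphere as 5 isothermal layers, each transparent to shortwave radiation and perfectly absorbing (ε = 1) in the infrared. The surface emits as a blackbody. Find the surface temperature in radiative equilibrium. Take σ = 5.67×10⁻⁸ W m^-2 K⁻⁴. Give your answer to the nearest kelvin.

315 K

Irradiance scales as 1/d², so S = 1365 W m^-2 × (1/1.50)² = 606.7 W m^-2.
The effective emission temperature is T_e = [S(1−α)/(4σ)]^¼ = 201.0 K.
For an N-layer opaque stack, T_s⁴ = (N+1)T_e⁴, hence T_s = (6)^(1/4)×201.0 K = 314.6 K.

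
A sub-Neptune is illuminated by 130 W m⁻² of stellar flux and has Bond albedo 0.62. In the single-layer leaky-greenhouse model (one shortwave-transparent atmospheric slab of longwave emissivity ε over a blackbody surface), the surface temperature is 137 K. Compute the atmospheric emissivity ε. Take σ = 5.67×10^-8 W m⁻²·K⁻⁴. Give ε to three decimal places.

0.763

First, T_e = [130.0·(1−0.62)/(4σ)]^(1/4) = 121.5 K.
T_s⁴ = T_e⁴·2/(2−ε) → ε = 2 − 2(T_e/T_s)⁴ = 2 − 2·(121.5/137)⁴ = 0.7634.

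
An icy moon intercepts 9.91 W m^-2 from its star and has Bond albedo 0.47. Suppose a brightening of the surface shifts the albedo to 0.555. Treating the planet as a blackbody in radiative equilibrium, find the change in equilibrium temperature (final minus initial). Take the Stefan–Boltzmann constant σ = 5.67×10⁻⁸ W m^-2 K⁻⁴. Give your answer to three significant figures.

-2.97 K

Initial: T₁ = [S(1−0.47)/(4σ)]^(1/4) = 69.37 K.
After:  T₂ = [9.910·0.445/(4σ)]^(1/4) = 66.40 K.
Change: 66.40 − 69.37 = -2.966 K.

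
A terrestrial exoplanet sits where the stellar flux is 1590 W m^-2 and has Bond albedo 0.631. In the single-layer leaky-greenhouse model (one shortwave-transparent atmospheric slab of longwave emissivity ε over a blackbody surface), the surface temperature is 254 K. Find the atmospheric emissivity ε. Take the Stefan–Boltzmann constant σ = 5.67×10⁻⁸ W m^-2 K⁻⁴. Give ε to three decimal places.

TOA balance gives T_e = 225.5 K.
T_s⁴ = T_e⁴·2/(2−ε) → ε = 2 − 2(T_e/T_s)⁴ = 2 − 2·(225.5/254)⁴ = 0.7570.

0.757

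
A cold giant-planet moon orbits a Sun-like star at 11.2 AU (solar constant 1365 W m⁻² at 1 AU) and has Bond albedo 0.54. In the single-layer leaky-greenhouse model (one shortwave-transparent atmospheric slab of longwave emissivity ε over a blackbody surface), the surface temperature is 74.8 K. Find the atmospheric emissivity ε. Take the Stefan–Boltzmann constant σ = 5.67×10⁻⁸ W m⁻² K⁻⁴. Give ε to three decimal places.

Irradiance scales as 1/d², so S = 1365 W m⁻² × (1/11.2)² = 10.88 W m⁻².
Effective temperature: T_e = [S(1−α)/(4σ)]^(1/4) = 68.54 K.
T_s⁴ = T_e⁴·2/(2−ε) → ε = 2 − 2(T_e/T_s)⁴ = 2 − 2·(68.54/74.8)⁴ = 0.5899.

0.590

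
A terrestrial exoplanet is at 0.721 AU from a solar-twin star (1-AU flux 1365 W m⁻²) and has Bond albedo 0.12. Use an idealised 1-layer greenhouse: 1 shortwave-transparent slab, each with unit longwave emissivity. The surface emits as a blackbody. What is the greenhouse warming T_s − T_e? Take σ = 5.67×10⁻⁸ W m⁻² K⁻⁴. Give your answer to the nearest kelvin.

60 K

By the inverse-square law, S = 1365/0.721² = 2626 W m⁻².
The effective emission temperature is T_e = [S(1−α)/(4σ)]^¼ = 317.7 K.
T_s = (N+1)^(1/4)·T_e = 377.8 K.
Warming: T_s − T_e = 60.11 K.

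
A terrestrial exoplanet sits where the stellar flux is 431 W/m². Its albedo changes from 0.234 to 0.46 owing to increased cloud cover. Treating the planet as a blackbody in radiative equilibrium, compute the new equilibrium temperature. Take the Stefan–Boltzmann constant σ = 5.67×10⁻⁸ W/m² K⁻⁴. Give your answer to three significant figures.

With the new albedo, S(1−α₂)/4 = 58.19 W/m², so T₂ = 179.0 K.

179 K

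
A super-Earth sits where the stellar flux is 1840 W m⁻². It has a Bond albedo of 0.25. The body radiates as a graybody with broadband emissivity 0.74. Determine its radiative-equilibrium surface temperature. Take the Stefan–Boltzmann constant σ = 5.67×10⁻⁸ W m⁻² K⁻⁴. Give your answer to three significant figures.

Absorbed flux (global mean): S(1−α)/4 = 1840·0.75/4 = 345.0 W m⁻².
Radiative balance εσT⁴ = 345.0 gives T = [345.0/(0.74·σ)]^(1/4) = 301.1 K.

301 kelvin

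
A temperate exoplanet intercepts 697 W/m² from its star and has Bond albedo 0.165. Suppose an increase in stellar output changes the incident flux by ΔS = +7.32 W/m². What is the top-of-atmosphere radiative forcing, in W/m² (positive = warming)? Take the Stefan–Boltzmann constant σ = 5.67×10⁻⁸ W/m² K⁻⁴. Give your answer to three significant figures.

ΔF = Δ[S(1−α)]/4 = (1−0.165)·+7.32/4 = 1.528 W/m².

1.53 W/m²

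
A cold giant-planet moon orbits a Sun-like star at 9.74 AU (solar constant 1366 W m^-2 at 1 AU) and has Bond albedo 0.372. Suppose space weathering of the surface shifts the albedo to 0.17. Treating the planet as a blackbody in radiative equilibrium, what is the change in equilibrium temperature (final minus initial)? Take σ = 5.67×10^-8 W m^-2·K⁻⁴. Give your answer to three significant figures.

Irradiance scales as 1/d², so S = 1366 W m^-2 × (1/9.74)² = 14.40 W m^-2.
Initial: T₁ = [S(1−0.372)/(4σ)]^(1/4) = 79.46 K.
After:  T₂ = [14.40·0.83/(4σ)]^(1/4) = 85.20 K.
Change: 85.20 − 79.46 = 5.738 K.

5.74 K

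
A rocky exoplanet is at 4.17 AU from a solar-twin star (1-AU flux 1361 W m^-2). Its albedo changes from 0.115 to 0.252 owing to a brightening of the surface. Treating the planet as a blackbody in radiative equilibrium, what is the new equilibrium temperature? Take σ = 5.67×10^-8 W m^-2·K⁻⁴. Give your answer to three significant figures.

Flux at the orbit: S = 1361/(4.17)² = 78.27 W m^-2.
T₂ = [S(1−α₂)/(4σ)]^(1/4) = [78.27·0.748/(4σ)]^(1/4) = 126.8 K.

127 K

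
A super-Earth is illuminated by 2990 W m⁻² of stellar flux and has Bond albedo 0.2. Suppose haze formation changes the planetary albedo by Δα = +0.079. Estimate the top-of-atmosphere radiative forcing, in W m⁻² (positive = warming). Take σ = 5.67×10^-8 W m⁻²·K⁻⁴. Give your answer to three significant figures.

-59.1 W m⁻²

The change in absorbed flux is Δ[S(1−α)/4] = −SΔα/4 = -59.05 W m⁻².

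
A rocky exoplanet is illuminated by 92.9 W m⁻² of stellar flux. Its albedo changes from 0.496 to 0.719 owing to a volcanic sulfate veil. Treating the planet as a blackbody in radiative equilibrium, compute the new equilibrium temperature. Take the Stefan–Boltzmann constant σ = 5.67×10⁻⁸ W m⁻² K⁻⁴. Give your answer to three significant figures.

104 kelvin

With the new albedo, S(1−α₂)/4 = 6.526 W m⁻², so T₂ = 103.6 K.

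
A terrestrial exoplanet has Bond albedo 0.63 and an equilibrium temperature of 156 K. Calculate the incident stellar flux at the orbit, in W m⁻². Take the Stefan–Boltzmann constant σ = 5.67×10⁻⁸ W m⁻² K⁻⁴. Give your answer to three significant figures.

From S(1−α)/4 = σT⁴: S = 4σT⁴/(1−α).
σT⁴ = 5.67×10⁻⁸·(156)⁴ = 33.58 W m⁻².
So S = 4×33.58/(1−0.63) = 363.0 W m⁻².

363 W m⁻²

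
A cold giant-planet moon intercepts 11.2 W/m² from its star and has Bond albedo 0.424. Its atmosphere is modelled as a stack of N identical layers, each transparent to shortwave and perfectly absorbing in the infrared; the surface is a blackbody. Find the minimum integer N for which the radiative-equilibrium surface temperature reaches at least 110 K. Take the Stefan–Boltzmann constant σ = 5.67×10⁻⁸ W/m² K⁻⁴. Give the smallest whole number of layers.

The effective emission temperature is T_e = [S(1−α)/(4σ)]^¼ = 73.03 K.
Since T_s⁴ = (N+1)T_e⁴, we need N ≥ (T_s/T_e)⁴ − 1 = 4.147.
The minimum whole number is N = 5.

5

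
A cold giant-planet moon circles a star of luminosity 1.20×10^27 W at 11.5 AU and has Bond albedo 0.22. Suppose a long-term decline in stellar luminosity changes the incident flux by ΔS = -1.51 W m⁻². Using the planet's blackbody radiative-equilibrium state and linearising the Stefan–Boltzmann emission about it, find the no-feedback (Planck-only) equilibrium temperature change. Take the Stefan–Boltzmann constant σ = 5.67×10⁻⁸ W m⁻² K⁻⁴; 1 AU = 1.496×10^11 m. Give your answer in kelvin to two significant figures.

Orbital distance: d = 11.5 AU = 1.720×10^12 m.
Spreading L over a sphere of radius d: S = 1.20×10^27/(4π·1.72×10^12²) = 32.26 W m⁻².
The baseline emission temperature is T_e = 102.6 K.
TOA radiative forcing: ΔF = (1−α)ΔS/4 = 0.78·(-1.51)/4 = -0.2944 W m⁻².
Planck response: λ_P = 4σT_e³ = 4·5.67×10⁻⁸·(102.6)³ = 0.2452 W m⁻²/K.
ΔT₀ = ΔF/λ_P = -0.2944/0.2452 = -1.20 K.

-1.2 K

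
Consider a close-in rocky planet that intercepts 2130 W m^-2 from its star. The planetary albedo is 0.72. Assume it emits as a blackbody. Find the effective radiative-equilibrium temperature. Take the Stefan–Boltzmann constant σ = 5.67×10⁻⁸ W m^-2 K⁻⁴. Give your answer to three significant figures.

Averaging over the sphere, the absorbed flux is S(1−α)/4 = 149.1 W m^-2.
Balancing against σT⁴: T = (149.1/5.67×10⁻⁸)^(1/4) = 226.5 K.

226 K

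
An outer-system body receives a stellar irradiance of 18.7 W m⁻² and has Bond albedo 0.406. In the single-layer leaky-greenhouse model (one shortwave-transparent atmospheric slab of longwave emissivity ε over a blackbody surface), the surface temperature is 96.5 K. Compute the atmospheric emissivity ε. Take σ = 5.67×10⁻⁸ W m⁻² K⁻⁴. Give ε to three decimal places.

TOA balance gives T_e = 83.66 K.
T_s⁴ = T_e⁴·2/(2−ε) → ε = 2 − 2(T_e/T_s)⁴ = 2 − 2·(83.66/96.5)⁴ = 0.8704.

0.870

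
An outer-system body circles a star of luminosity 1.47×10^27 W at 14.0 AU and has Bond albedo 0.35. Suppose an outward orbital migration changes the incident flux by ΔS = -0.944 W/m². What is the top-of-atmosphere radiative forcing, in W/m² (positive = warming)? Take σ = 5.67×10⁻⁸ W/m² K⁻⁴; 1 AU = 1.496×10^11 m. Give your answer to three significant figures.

Orbital distance: d = 14.0 AU = 2.094×10^12 m.
Spreading L over a sphere of radius d: S = 1.47×10^27/(4π·2.09×10^12²) = 26.67 W/m².
Only a fraction (1−α) is absorbed and it's spread over 4πR², so ΔF = (1−α)ΔS/4 = -0.1534 W/m².

-0.153 W/m²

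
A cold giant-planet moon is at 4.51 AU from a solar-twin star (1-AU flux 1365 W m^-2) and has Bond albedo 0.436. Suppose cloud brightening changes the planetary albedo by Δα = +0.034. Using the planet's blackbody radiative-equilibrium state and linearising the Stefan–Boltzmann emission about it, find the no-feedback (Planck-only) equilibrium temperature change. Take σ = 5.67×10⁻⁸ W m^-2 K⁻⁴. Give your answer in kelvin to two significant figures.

-1.7 kelvin

By the inverse-square law, S = 1365/4.51² = 67.11 W m^-2.
The baseline emission temperature is T_e = 113.7 K.
ΔF = −(S/4)Δα = −(67.11/4)×(+0.034) = -0.5704 W m^-2.
The Planck feedback parameter is 4σT_e³ = 0.3330 W m^-2/K.
ΔT₀ = ΔF/λ_P = -0.5704/0.3330 = -1.71 K.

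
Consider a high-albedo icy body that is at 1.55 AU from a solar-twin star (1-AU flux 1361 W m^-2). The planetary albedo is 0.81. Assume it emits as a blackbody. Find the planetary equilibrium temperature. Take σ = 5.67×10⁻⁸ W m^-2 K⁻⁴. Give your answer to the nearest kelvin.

Flux at the orbit: S = 1361/(1.55)² = 566.5 W m^-2.
Absorbed flux (global mean): S(1−α)/4 = 566.5·0.19/4 = 26.91 W m^-2.
Balancing against σT⁴: T = (26.91/5.67×10⁻⁸)^(1/4) = 147.6 K.

148 K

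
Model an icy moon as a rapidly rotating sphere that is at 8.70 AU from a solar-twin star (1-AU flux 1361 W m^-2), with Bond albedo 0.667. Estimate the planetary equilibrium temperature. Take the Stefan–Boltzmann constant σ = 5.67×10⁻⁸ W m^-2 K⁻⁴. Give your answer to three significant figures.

71.7 K

Flux at the orbit: S = 1361/(8.70)² = 17.98 W m^-2.
Absorbed flux (global mean): S(1−α)/4 = 17.98·0.333/4 = 1.497 W m^-2.
Set σT⁴ = 1.497 → T = (1.497/σ)^(1/4) = 71.68 K.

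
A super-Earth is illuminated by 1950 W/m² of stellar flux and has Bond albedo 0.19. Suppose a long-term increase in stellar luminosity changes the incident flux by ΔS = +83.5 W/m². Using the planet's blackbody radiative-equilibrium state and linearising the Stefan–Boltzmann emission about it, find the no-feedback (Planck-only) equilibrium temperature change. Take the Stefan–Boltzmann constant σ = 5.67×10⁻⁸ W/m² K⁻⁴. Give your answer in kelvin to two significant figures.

Unperturbed T_e = [1950·(1−0.19)/(4σ)]^¼ = 288.9 K.
ΔF = Δ[S(1−α)]/4 = (1−0.19)·+83.5/4 = 16.91 W/m².
The Planck feedback parameter is 4σT_e³ = 5.468 W/m²/K.
So ΔT₀ = 16.91/5.468 = 3.09 K.

3.1 kelvin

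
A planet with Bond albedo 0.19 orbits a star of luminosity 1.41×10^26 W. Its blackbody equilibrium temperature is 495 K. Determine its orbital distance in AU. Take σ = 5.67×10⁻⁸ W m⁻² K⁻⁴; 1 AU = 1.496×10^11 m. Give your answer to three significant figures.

Energy balance gives S = 4σT⁴/(1−α) = 16810 W m⁻².
From L = 4πd²S, d = √(1.41×10^26/(4π·16810)) = 2.584×10^10 m = 0.1727 AU.

0.173 AU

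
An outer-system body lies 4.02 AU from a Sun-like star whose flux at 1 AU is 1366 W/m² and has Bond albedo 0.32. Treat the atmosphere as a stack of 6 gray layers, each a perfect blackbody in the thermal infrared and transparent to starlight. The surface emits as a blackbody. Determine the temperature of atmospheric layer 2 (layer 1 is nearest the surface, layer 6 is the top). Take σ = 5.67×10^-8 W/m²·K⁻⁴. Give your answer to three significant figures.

189 K

Irradiance scales as 1/d², so S = 1366 W/m² × (1/4.02)² = 84.53 W/m².
The effective emission temperature is T_e = [S(1−α)/(4σ)]^¼ = 126.2 K.
In the N-layer model, layer k (counted from the surface) has T_k = (N+1−k)^(1/4)·T_e.
With k = 2: T_2 = (6+1−2)^¼·126.2 K = 188.7 K.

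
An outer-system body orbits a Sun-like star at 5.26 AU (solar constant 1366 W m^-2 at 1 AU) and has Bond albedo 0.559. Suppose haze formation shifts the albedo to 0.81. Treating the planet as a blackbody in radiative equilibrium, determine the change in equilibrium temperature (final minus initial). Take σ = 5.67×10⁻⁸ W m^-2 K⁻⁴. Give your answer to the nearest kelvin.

-19 K

Irradiance scales as 1/d², so S = 1366 W m^-2 × (1/5.26)² = 49.37 W m^-2.
Before: T₁ = [49.37·0.441/(4σ)]^(1/4) = 98.98 K.
Final:   T₂ = [S(1−0.81)/(4σ)]^(1/4) = 80.20 K.
Change: 80.20 − 98.98 = -18.79 K.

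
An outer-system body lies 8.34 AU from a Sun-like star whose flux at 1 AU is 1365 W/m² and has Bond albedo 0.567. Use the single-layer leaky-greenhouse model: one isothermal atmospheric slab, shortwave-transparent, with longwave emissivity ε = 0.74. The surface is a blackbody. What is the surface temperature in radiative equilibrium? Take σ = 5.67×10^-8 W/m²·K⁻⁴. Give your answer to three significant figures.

Flux at the orbit: S = 1365/(8.34)² = 19.62 W/m².
Effective emission temperature (TOA balance): σT_e⁴ = S(1−α)/4 = 2.124 W/m² → T_e = 78.24 K.
The surface balance (absorbed SW + ε·downward IR = σT_s⁴) with T_a⁴ = T_s⁴/2 reduces to T_s = T_e·[2/(2−ε)]^¼ = 87.82 K.

87.8 K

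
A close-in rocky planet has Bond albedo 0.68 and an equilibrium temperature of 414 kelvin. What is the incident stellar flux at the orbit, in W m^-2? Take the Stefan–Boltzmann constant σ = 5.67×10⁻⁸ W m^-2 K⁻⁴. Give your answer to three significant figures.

Invert the energy balance for S: S = 4σT⁴/(1−α).
σT⁴ = 5.67×10⁻⁸·(414)⁴ = 1666 W m^-2.
S = 4·1666/0.32 = 20820 W m^-2.

20800 W m^-2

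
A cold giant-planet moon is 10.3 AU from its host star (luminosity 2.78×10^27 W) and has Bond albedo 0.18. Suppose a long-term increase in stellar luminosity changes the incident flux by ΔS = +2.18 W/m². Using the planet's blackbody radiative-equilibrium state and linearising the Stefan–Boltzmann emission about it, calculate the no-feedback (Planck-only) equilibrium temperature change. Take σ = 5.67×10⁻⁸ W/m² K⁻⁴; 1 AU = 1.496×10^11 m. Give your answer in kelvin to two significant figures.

0.79 K

Orbital distance: d = 10.3 AU = 1.541×10^12 m.
S = L/(4πd²) = 93.17 W/m².
The baseline emission temperature is T_e = 135.5 K.
ΔF = Δ[S(1−α)]/4 = (1−0.18)·+2.18/4 = 0.4469 W/m².
The Planck feedback parameter is 4σT_e³ = 0.5640 W/m²/K.
ΔT₀ = ΔF/λ_P = 0.4469/0.5640 = 0.792 K.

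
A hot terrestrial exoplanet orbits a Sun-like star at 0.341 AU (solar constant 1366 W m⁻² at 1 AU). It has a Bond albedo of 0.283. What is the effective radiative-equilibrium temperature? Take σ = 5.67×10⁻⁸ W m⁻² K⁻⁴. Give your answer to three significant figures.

Irradiance scales as 1/d², so S = 1366 W m⁻² × (1/0.341)² = 11750 W m⁻².
Absorbed flux (global mean): S(1−α)/4 = 11750·0.717/4 = 2106 W m⁻².
Balancing against σT⁴: T = (2106/5.67×10⁻⁸)^(1/4) = 439.0 K.

439 K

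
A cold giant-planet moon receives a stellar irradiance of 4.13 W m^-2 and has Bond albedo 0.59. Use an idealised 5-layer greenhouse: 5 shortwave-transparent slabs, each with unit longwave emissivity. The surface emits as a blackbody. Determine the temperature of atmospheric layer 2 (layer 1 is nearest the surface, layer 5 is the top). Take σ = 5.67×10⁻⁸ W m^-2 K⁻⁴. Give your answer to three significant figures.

73.9 K

OLR = S(1−α)/4 = 0.4233 W m^-2; the top layer radiates at T_e = 52.27 K.
Each opaque layer satisfies 2T_j⁴ = T_{j−1}⁴ + T_{j+1}⁴, giving T_k⁴ = (N+1−k)T_e⁴.
With k = 2: T_2 = (5+1−2)^¼·52.27 K = 73.92 K.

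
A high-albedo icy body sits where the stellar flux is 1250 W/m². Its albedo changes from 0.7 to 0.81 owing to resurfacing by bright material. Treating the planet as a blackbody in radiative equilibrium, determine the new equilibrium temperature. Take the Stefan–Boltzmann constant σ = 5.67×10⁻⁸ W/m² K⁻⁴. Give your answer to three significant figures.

180 kelvin

New equilibrium: T₂ = [(1−0.81)·1250/(4σ)]^(1/4) = 179.9 K.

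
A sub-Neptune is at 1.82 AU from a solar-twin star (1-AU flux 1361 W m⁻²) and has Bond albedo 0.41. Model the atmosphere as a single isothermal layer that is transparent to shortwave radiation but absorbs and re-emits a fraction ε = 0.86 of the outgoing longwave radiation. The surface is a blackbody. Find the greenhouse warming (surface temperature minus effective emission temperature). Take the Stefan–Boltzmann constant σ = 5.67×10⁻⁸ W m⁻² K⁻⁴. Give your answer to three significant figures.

By the inverse-square law, S = 1361/1.82² = 410.9 W m⁻².
At the top of the atmosphere, σT_e⁴ = S(1−α)/4 = 60.60 W m⁻², giving T_e = 180.8 K.
For a single slab of emissivity ε, T_s⁴ = 2T_e⁴/(2−ε); thus T_s = 180.8·(1.754)^(1/4) = 208.1 K.
The atmosphere warms the surface by 27.28 K.

27.3 K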